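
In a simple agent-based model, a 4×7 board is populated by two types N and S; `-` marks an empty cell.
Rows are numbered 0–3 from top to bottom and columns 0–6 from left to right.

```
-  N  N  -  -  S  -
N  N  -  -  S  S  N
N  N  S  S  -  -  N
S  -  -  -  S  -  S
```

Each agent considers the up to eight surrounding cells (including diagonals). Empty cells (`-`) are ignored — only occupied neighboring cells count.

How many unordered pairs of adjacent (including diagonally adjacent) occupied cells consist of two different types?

8

Scan each occupied cell's neighbors to the right and below (and the two forward diagonals) so each pair is counted once.
From row 0: 1 unlike of 7 pairs (running 1/7).
From row 1: 3 unlike of 11 pairs (running 4/18).
From row 2: 4 unlike of 7 pairs (running 8/25).
Total adjacent occupied pairs: 25; unlike-type pairs: 8.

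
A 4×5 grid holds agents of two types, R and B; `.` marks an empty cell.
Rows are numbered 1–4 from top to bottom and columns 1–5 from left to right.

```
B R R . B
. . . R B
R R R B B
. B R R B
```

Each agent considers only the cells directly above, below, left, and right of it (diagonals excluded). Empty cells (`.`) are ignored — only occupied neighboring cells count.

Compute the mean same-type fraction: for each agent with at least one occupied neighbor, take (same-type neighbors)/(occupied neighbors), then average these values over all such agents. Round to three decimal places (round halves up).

Row 1: (1,1)B 0/1 · (1,2)R 1/2 · (1,3)R 1/1 · (1,5)B 1/1
Row 2: (2,4)R 0/2 · (2,5)B 2/3
Row 3: (3,1)R 1/1 · (3,2)R 2/3 · (3,3)R 2/3 · (3,4)B 1/4 · (3,5)B 3/3
Row 4: (4,2)B 0/2 · (4,3)R 2/3 · (4,4)R 1/3 · (4,5)B 1/2
Sum over 15 agents: 0/1 + 1/2 + 1/1 + 1/1 + 0/2 + 2/3 + 1/1 + 2/3 + 2/3 + 1/4 + 3/3 + 0/2 + 2/3 + 1/3 + 1/2 = 33/4; mean = 33/4 ÷ 15 = 11/20 = 0.55 → 0.550.

0.550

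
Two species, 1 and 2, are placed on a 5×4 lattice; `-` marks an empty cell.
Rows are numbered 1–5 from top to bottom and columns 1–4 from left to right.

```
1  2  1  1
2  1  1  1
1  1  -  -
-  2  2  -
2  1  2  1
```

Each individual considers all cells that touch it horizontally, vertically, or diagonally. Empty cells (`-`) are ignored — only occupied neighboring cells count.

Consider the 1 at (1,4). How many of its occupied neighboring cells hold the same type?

3

Occupied neighbors of (1,4): (1,3)=1, (2,3)=1, (2,4)=1.
Same type (1): 3 of 3.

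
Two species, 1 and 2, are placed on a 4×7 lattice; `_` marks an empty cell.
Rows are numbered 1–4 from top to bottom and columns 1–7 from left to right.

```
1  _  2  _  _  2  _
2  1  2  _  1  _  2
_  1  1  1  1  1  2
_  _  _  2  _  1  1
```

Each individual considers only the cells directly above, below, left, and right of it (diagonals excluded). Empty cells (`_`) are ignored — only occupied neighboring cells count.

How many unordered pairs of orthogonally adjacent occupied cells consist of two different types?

7

Scan each occupied cell's neighbors to the right and below so each pair is counted once.
Row 1: 1(1,1)–2(2,1)≠ 2(1,3)–2(2,3)=  → 1/2 unlike.
Row 2: 2(2,1)–1(2,2)≠ 1(2,2)–2(2,3)≠ 1(2,2)–1(3,2)= 2(2,3)–1(3,3)≠ 1(2,5)–1(3,5)= 2(2,7)–2(3,7)=  → 3/6 unlike.
Row 3: 1(3,2)–1(3,3)= 1(3,3)–1(3,4)= 1(3,4)–1(3,5)= 1(3,4)–2(4,4)≠ 1(3,5)–1(3,6)= 1(3,6)–2(3,7)≠ 1(3,6)–1(4,6)= 2(3,7)–1(4,7)≠  → 3/8 unlike.
Row 4: 1(4,6)–1(4,7)=  → 0/1 unlike.
Total adjacent occupied pairs: 17; unlike-type pairs: 7.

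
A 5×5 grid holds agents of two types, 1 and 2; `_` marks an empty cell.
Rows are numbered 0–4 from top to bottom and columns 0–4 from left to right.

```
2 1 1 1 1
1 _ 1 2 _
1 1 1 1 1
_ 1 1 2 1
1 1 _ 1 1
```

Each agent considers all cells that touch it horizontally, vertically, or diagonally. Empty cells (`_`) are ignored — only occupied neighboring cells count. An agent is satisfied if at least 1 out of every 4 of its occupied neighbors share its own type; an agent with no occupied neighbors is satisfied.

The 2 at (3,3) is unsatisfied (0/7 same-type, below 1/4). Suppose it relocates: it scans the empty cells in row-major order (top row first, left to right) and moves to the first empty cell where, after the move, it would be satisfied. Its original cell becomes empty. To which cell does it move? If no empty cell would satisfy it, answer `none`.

none

Vacating (3,3). Empty cells in order:
  (1,1): 1/8 same-type → still unsatisfied.
  (1,4): 1/5 same-type → still unsatisfied.
  (3,0): 0/5 same-type → still unsatisfied.
  (4,2): 0/4 same-type → still unsatisfied.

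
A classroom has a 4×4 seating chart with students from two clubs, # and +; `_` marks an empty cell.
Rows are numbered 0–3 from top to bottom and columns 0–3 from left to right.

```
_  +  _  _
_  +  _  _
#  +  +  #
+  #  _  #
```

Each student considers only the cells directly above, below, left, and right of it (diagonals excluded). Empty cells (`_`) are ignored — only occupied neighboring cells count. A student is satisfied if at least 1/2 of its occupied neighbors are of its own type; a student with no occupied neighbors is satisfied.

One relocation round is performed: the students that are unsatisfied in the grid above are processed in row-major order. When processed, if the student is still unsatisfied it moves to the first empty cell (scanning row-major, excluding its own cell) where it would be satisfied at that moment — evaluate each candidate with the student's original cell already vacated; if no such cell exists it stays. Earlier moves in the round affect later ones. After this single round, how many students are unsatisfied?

0

Initially unsatisfied (in order): (2,0), (3,0), (3,1).
  (2,0) → (0,3).
  (3,0) → (0,0).
  (3,1) → (0,2).
Resulting grid:
+ + # #
_ + _ _
_ + + #
_ _ _ #
All satisfied now.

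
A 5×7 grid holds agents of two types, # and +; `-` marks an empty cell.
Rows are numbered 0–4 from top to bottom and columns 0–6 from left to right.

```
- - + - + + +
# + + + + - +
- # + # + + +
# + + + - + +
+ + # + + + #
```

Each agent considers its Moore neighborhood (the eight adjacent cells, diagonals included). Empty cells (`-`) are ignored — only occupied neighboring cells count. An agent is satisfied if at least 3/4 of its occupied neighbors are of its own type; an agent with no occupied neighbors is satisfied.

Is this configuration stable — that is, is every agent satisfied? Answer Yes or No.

No

(0,2)+ 3/3 ok
(0,4)+ 3/3 ok
(0,5)+ 4/4 ok
(0,6)+ 2/2 ok
(1,0)# 1/2 unhappy
(1,1)+ 3/5 unhappy
(1,2)+ 4/6 unhappy
(1,3)+ 6/7 ok
(1,4)+ 5/6 ok
(1,6)+ 4/4 ok
(2,1)# 2/7 unhappy
(2,2)+ 6/8 ok
(2,3)# 0/7 unhappy
(2,4)+ 5/6 ok
(2,5)+ 6/6 ok
(2,6)+ 4/4 ok
(3,0)# 1/4 unhappy
(3,1)+ 4/7 unhappy
(3,2)+ 5/8 unhappy
(3,3)+ 5/7 unhappy
(3,5)+ 6/7 ok
(3,6)+ 4/5 ok
(4,0)+ 2/3 unhappy
(4,1)+ 3/5 unhappy
(4,2)# 0/5 unhappy
(4,3)+ 3/4 ok
(4,4)+ 4/4 ok
(4,5)+ 3/4 ok
(4,6)# 0/3 unhappy
For instance (1,0) has only 1/2 same-type neighbors, below 3/4.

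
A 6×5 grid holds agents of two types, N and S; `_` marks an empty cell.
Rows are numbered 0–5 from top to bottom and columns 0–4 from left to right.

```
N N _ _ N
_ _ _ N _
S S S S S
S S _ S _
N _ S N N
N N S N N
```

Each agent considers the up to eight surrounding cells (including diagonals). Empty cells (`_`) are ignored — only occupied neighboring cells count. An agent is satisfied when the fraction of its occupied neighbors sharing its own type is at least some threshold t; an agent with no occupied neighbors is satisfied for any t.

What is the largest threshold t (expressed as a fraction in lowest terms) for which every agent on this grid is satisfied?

1/4

Row 0: (0,0)N 1/1 · (0,1)N 1/1 · (0,4)N 1/1
Row 1: (1,3)N 1/4
Row 2: (2,0)S 3/3 · (2,1)S 4/4 · (2,2)S 4/5 · (2,3)S 3/4 · (2,4)S 2/3
Row 3: (3,0)S 3/4 · (3,1)S 5/6 · (3,3)S 4/6
Row 4: (4,0)N 2/4 · (4,2)S 3/6 · (4,3)N 3/6 · (4,4)N 3/4
Row 5: (5,0)N 2/2 · (5,1)N 2/4 · (5,2)S 1/4 · (5,3)N 3/5 · (5,4)N 3/3
The smallest same-type fraction is 1/4 at (1,3), which reduces to 1/4. Any threshold above that leaves this agent unsatisfied.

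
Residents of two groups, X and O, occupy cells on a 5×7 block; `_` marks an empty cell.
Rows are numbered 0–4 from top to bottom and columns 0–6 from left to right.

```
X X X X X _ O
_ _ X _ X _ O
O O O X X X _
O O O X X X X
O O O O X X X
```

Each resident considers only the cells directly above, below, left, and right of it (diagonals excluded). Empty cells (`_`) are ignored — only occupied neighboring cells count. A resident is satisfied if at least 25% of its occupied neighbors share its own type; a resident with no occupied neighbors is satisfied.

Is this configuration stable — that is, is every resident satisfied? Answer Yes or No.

(0,0)X 1/1 ok
(0,1)X 2/2 ok
(0,2)X 3/3 ok
(0,3)X 2/2 ok
(0,4)X 2/2 ok
(0,6)O 1/1 ok
(1,2)X 1/2 ok
(1,4)X 2/2 ok
(1,6)O 1/1 ok
(2,0)O 2/2 ok
(2,1)O 3/3 ok
(2,2)O 2/4 ok
(2,3)X 2/3 ok
(2,4)X 4/4 ok
(2,5)X 2/2 ok
(3,0)O 3/3 ok
(3,1)O 4/4 ok
(3,2)O 3/4 ok
(3,3)X 2/4 ok
(3,4)X 4/4 ok
(3,5)X 4/4 ok
(3,6)X 2/2 ok
(4,0)O 2/2 ok
(4,1)O 3/3 ok
(4,2)O 3/3 ok
(4,3)O 1/3 ok
(4,4)X 2/3 ok
(4,5)X 3/3 ok
(4,6)X 2/2 ok
All meet the threshold, so the configuration is stable.

Yes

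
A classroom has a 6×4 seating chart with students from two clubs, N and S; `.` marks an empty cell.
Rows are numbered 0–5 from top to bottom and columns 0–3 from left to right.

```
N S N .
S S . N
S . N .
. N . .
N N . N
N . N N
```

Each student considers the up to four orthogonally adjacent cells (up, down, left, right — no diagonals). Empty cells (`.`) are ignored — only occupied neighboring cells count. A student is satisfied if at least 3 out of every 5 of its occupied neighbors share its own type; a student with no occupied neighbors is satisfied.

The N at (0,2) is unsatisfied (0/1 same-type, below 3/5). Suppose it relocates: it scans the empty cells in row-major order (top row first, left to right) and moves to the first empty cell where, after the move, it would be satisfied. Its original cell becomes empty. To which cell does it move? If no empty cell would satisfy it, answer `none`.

(0,3)

Vacating (0,2). Empty cells in order:
  (0,3): 1/1 same-type → satisfied — stop here.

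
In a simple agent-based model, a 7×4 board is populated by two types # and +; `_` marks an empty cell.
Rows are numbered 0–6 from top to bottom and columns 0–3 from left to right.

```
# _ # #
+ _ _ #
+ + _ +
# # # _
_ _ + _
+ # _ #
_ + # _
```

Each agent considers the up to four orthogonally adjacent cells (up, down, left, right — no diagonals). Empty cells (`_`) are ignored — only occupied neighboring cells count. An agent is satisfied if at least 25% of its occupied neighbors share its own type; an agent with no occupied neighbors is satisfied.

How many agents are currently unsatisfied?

Row 0: (0,0)# 0/1 not · (0,2)# 1/1 satisfied · (0,3)# 2/2 satisfied
Row 1: (1,0)+ 1/2 satisfied · (1,3)# 1/2 satisfied
Row 2: (2,0)+ 2/3 satisfied · (2,1)+ 1/2 satisfied · (2,3)+ 0/1 not
Row 3: (3,0)# 1/2 satisfied · (3,1)# 2/3 satisfied · (3,2)# 1/2 satisfied
Row 4: (4,2)+ 0/1 not
Row 5: (5,0)+ 0/1 not · (5,1)# 0/2 not · (5,3)# 0/0 satisfied
Row 6: (6,1)+ 0/2 not · (6,2)# 0/1 not
Unsatisfied: (0,0), (2,3), (4,2), (5,0), (5,1), (6,1), (6,2) — 7 in total.

7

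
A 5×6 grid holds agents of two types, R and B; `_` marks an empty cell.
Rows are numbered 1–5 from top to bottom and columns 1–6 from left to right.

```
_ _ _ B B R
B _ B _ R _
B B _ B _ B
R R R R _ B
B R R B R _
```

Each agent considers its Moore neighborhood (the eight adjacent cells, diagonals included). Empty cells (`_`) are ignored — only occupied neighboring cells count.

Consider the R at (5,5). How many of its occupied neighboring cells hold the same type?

1

Occupied neighbors of (5,5): (4,4)=R, (4,6)=B, (5,4)=B.
Same type (R): 1 of 3.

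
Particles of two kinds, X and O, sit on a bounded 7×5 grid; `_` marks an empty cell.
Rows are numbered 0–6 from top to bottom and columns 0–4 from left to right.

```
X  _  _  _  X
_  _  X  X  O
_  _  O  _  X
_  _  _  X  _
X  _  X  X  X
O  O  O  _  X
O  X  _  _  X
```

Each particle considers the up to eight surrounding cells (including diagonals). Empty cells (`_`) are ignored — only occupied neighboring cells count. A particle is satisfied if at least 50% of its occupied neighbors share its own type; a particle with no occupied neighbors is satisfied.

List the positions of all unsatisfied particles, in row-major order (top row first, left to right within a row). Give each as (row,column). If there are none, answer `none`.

Row 0: (0,0)X 0/0 ✓ · (0,4)X 1/2 ✓
Row 1: (1,2)X 1/2 ✓ · (1,3)X 3/5 ✓ · (1,4)O 0/3 ✗
Row 2: (2,2)O 0/3 ✗ · (2,4)X 2/3 ✓
Row 3: (3,3)X 4/5 ✓
Row 4: (4,0)X 0/2 ✗ · (4,2)X 2/4 ✓ · (4,3)X 4/5 ✓ · (4,4)X 3/3 ✓
Row 5: (5,0)O 2/4 ✓ · (5,1)O 3/6 ✓ · (5,2)O 1/4 ✗ · (5,4)X 3/3 ✓
Row 6: (6,0)O 2/3 ✓ · (6,1)X 0/4 ✗ · (6,4)X 1/1 ✓

(1,4), (2,2), (4,0), (5,2), (6,1)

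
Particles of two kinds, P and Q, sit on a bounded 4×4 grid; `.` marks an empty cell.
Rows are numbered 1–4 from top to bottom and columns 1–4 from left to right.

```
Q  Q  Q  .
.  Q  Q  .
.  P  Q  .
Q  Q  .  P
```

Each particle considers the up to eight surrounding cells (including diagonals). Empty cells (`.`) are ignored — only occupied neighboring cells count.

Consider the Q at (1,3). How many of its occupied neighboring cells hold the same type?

Occupied neighbors of (1,3): (1,2)=Q, (2,2)=Q, (2,3)=Q.
Same type (Q): 3 of 3.

3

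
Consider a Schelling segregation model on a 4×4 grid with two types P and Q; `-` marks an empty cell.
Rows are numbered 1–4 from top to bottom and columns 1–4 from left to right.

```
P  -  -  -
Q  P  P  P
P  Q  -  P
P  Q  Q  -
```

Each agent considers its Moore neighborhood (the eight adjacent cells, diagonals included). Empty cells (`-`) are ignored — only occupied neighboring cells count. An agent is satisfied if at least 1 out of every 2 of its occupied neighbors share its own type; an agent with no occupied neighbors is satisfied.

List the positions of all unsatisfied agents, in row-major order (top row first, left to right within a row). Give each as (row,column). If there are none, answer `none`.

(2,1), (3,1), (3,2), (4,1)

Row 1: (1,1)P 1/2 satisfied
Row 2: (2,1)Q 1/4 not · (2,2)P 3/5 satisfied · (2,3)P 3/4 satisfied · (2,4)P 2/2 satisfied
Row 3: (3,1)P 2/5 not · (3,2)Q 3/7 not · (3,4)P 2/3 satisfied
Row 4: (4,1)P 1/3 not · (4,2)Q 2/4 satisfied · (4,3)Q 2/3 satisfied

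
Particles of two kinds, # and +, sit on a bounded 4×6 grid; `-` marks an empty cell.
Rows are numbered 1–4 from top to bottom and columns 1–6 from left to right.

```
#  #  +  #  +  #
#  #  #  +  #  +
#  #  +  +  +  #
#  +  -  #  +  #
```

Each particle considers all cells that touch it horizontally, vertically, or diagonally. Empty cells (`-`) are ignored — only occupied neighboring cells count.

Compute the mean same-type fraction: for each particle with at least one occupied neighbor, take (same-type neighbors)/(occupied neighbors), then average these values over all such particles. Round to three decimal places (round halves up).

(1,1)# 3/3
(1,2)# 4/5
(1,3)+ 1/5
(1,4)# 2/5
(1,5)+ 2/5
(1,6)# 1/3
(2,1)# 5/5
(2,2)# 6/8
(2,3)# 4/8
(2,4)+ 5/8
(2,5)# 3/8
(2,6)+ 2/5
(3,1)# 4/5
(3,2)# 5/7
(3,3)+ 3/7
(3,4)+ 4/7
(3,5)+ 4/8
(3,6)# 2/5
(4,1)# 2/3
(4,2)+ 1/4
(4,4)# 0/4
(4,5)+ 2/5
(4,6)# 1/3
Sum over 23 particles: 3/3 + 4/5 + 1/5 + 2/5 + 2/5 + 1/3 + 5/5 + 6/8 + 4/8 + 5/8 + 3/8 + 2/5 + 4/5 + 5/7 + 3/7 + 4/7 + 4/8 + 2/5 + 2/3 + 1/4 + 0/4 + 2/5 + 1/3 = 1244/105; mean = 1244/105 ÷ 23 = 1244/2415 = 0.515113… → 0.515.

0.515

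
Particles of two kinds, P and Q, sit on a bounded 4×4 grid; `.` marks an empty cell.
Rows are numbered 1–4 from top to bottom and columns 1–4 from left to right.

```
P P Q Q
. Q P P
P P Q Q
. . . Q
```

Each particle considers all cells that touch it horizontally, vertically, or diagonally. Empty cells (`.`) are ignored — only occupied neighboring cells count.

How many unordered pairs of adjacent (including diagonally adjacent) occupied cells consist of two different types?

15

Scan each occupied cell's neighbors to the right and below (and the two forward diagonals) so each pair is counted once.
From row 1: 7 unlike of 11 pairs (running 7/11).
From row 2: 7 unlike of 10 pairs (running 14/21).
From row 3: 1 unlike of 5 pairs (running 15/26).
Total adjacent occupied pairs: 26; unlike-type pairs: 15.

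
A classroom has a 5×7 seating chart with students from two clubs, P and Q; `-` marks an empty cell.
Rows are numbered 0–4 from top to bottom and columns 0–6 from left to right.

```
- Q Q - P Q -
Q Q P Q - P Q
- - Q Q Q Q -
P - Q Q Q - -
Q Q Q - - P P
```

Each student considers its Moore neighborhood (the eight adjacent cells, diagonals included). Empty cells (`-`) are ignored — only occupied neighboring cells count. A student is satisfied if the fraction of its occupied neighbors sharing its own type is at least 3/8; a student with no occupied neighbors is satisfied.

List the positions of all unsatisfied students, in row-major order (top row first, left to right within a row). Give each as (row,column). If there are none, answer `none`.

Row 0: (0,1)Q 3/4 satisfied · (0,2)Q 3/4 satisfied · (0,4)P 1/3 not · (0,5)Q 1/3 not
Row 1: (1,0)Q 2/2 satisfied · (1,1)Q 4/5 satisfied · (1,2)P 0/6 not · (1,3)Q 4/6 satisfied · (1,5)P 1/5 not · (1,6)Q 2/3 satisfied
Row 2: (2,2)Q 5/6 satisfied · (2,3)Q 6/7 satisfied · (2,4)Q 5/6 satisfied · (2,5)Q 3/4 satisfied
Row 3: (3,0)P 0/2 not · (3,2)Q 5/5 satisfied · (3,3)Q 6/6 satisfied · (3,4)Q 4/5 satisfied
Row 4: (4,0)Q 1/2 satisfied · (4,1)Q 3/4 satisfied · (4,2)Q 3/3 satisfied · (4,5)P 1/2 satisfied · (4,6)P 1/1 satisfied

(0,4), (0,5), (1,2), (1,5), (3,0)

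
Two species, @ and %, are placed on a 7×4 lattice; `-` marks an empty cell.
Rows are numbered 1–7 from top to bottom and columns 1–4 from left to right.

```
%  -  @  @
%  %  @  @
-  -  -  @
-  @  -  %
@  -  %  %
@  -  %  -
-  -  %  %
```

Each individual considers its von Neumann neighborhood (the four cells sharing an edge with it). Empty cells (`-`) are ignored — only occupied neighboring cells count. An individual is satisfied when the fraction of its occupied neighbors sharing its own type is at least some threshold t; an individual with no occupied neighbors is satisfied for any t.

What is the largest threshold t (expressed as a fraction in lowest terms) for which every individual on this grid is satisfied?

1/2

Row 1: (1,1)% 1/1 · (1,3)@ 2/2 · (1,4)@ 2/2
Row 2: (2,1)% 2/2 · (2,2)% 1/2 · (2,3)@ 2/3 · (2,4)@ 3/3
Row 3: (3,4)@ 1/2
Row 4: (4,2)@ — no occupied neighbors · (4,4)% 1/2
Row 5: (5,1)@ 1/1 · (5,3)% 2/2 · (5,4)% 2/2
Row 6: (6,1)@ 1/1 · (6,3)% 2/2
Row 7: (7,3)% 2/2 · (7,4)% 1/1
The smallest same-type fraction is 1/2 at (2,2), which reduces to 1/2. Any threshold above that leaves this individual unsatisfied.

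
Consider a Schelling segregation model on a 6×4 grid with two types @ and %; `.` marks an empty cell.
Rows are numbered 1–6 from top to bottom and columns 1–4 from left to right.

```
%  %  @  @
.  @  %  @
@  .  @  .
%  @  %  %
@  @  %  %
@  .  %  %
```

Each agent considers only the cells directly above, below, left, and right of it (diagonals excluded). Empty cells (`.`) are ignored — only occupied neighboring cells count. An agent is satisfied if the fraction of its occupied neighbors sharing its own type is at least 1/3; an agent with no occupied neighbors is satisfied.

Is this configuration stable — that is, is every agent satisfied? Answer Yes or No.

No

(1,1)% 1/1 ✓
(1,2)% 1/3 ✓
(1,3)@ 1/3 ✓
(1,4)@ 2/2 ✓
(2,2)@ 0/2 ✗
(2,3)% 0/4 ✗
(2,4)@ 1/2 ✓
(3,1)@ 0/1 ✗
(3,3)@ 0/2 ✗
(4,1)% 0/3 ✗
(4,2)@ 1/3 ✓
(4,3)% 2/4 ✓
(4,4)% 2/2 ✓
(5,1)@ 2/3 ✓
(5,2)@ 2/3 ✓
(5,3)% 3/4 ✓
(5,4)% 3/3 ✓
(6,1)@ 1/1 ✓
(6,3)% 2/2 ✓
(6,4)% 2/2 ✓
For instance (2,2) has only 0/2 same-type neighbors, below 1/3.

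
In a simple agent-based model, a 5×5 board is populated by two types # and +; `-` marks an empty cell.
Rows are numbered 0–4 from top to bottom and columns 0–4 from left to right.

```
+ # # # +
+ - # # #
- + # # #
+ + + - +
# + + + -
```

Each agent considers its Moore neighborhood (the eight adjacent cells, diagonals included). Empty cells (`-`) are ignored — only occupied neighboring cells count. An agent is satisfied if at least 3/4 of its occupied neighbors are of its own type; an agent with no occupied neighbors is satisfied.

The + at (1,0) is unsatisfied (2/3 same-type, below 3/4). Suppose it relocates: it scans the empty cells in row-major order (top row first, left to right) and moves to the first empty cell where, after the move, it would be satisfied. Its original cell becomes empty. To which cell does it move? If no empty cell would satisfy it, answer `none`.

Vacating (1,0). Empty cells in order:
  (1,1): 2/6 same-type → still unsatisfied.
  (2,0): 3/3 same-type → satisfied — stop here.

(2,0)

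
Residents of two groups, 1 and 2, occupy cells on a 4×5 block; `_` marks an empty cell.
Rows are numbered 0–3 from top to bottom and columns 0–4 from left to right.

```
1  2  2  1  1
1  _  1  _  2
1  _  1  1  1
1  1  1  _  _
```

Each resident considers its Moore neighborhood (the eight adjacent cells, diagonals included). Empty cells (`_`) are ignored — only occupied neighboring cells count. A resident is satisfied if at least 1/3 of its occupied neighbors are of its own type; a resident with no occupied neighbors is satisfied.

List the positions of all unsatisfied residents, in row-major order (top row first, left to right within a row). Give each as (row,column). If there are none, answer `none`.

(0,1), (1,4)

Row 0: (0,0)1 1/2 ok · (0,1)2 1/4 unhappy · (0,2)2 1/3 ok · (0,3)1 2/4 ok · (0,4)1 1/2 ok
Row 1: (1,0)1 2/3 ok · (1,2)1 3/5 ok · (1,4)2 0/4 unhappy
Row 2: (2,0)1 3/3 ok · (2,2)1 4/4 ok · (2,3)1 4/5 ok · (2,4)1 1/2 ok
Row 3: (3,0)1 2/2 ok · (3,1)1 4/4 ok · (3,2)1 3/3 ok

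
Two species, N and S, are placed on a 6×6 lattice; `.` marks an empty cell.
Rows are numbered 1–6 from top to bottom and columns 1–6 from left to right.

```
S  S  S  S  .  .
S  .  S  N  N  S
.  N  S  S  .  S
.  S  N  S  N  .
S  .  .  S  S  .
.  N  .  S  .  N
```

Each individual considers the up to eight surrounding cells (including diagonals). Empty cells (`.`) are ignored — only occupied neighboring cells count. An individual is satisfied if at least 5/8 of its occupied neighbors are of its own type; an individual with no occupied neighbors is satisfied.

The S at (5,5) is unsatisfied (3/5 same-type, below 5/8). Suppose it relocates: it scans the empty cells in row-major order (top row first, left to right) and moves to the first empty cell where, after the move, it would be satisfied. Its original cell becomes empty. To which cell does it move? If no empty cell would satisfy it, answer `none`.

(2,2)

Vacating (5,5). Empty cells in order:
  (1,5): 2/4 same-type → still unsatisfied.
  (1,6): 1/2 same-type → still unsatisfied.
  (2,2): 6/7 same-type → satisfied — stop here.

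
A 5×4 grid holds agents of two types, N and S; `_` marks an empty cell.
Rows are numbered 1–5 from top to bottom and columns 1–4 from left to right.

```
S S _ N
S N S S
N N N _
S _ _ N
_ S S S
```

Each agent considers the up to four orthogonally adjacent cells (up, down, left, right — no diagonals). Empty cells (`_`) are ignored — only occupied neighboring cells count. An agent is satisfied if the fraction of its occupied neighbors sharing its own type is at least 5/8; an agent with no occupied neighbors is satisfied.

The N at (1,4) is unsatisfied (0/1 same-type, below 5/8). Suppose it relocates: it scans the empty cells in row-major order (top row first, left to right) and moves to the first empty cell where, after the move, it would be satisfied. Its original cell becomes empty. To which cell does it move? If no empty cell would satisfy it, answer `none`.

(3,4)

Vacating (1,4). Empty cells in order:
  (1,3): 0/2 same-type → still unsatisfied.
  (3,4): 2/3 same-type → satisfied — stop here.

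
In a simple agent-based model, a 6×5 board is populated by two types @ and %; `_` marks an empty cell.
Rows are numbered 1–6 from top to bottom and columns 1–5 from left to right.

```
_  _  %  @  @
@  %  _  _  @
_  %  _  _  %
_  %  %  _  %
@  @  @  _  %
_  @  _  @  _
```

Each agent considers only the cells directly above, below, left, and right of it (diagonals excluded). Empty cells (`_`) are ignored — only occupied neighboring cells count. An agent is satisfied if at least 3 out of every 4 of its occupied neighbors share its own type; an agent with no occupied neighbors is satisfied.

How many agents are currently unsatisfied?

(1,3)% 0/1 not
(1,4)@ 1/2 not
(1,5)@ 2/2 satisfied
(2,1)@ 0/1 not
(2,2)% 1/2 not
(2,5)@ 1/2 not
(3,2)% 2/2 satisfied
(3,5)% 1/2 not
(4,2)% 2/3 not
(4,3)% 1/2 not
(4,5)% 2/2 satisfied
(5,1)@ 1/1 satisfied
(5,2)@ 3/4 satisfied
(5,3)@ 1/2 not
(5,5)% 1/1 satisfied
(6,2)@ 1/1 satisfied
(6,4)@ 0/0 satisfied
Unsatisfied: (1,3), (1,4), (2,1), (2,2), (2,5), (3,5), (4,2), (4,3), (5,3) — 9 in total.

9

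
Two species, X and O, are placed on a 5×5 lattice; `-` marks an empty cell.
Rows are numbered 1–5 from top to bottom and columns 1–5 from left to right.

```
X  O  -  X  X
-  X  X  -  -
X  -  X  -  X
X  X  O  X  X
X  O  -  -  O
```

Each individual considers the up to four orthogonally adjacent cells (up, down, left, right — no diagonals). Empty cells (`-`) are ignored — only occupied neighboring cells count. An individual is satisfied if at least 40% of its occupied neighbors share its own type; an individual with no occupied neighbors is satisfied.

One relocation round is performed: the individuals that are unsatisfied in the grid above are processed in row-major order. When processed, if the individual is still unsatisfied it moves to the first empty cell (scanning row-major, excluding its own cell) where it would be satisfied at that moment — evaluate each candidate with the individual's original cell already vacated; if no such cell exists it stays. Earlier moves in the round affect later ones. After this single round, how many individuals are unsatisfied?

Initially unsatisfied (in order): (1,1), (1,2), (4,2), (4,3), (5,2), (5,5).
  (1,1) → (1,3).
  (1,2) → (1,1).
  (4,2) → (1,2).
  (4,3) → (4,2).
  (5,2): now satisfied by earlier moves; stays.
  (5,5) → (5,3).
Resulting grid:
O X X X X
- X X - -
X - X - X
X O - X X
X O O - -
Unsatisfied now: (1,1).

1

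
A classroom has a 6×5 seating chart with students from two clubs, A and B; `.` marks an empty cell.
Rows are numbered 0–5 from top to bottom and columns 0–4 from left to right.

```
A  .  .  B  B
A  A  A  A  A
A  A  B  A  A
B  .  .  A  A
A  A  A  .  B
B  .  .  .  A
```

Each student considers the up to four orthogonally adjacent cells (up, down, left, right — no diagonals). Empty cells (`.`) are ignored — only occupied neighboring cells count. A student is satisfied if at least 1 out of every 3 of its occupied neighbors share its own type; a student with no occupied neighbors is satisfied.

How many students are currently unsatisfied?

(0,0)A 1/1 ✓
(0,3)B 1/2 ✓
(0,4)B 1/2 ✓
(1,0)A 3/3 ✓
(1,1)A 3/3 ✓
(1,2)A 2/3 ✓
(1,3)A 3/4 ✓
(1,4)A 2/3 ✓
(2,0)A 2/3 ✓
(2,1)A 2/3 ✓
(2,2)B 0/3 ✗
(2,3)A 3/4 ✓
(2,4)A 3/3 ✓
(3,0)B 0/2 ✗
(3,3)A 2/2 ✓
(3,4)A 2/3 ✓
(4,0)A 1/3 ✓
(4,1)A 2/2 ✓
(4,2)A 1/1 ✓
(4,4)B 0/2 ✗
(5,0)B 0/1 ✗
(5,4)A 0/1 ✗
Unsatisfied: (2,2), (3,0), (4,4), (5,0), (5,4) — 5 in total.

5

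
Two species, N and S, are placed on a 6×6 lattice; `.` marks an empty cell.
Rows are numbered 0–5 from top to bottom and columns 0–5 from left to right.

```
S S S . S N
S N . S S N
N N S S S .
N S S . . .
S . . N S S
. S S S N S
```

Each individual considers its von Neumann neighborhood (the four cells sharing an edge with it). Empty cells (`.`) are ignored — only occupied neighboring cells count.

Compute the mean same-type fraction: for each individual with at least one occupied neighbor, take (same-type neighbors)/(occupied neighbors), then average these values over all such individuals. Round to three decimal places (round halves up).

0.602

(0,0)S 2/2
(0,1)S 2/3
(0,2)S 1/1
(0,4)S 1/2
(0,5)N 1/2
(1,0)S 1/3
(1,1)N 1/3
(1,3)S 2/2
(1,4)S 3/4
(1,5)N 1/2
(2,0)N 2/3
(2,1)N 2/4
(2,2)S 2/3
(2,3)S 3/3
(2,4)S 2/2
(3,0)N 1/3
(3,1)S 1/3
(3,2)S 2/2
(4,0)S 0/1
(4,3)N 0/2
(4,4)S 1/3
(4,5)S 2/2
(5,1)S 1/1
(5,2)S 2/2
(5,3)S 1/3
(5,4)N 0/3
(5,5)S 1/2
Sum over 27 individuals: 2/2 + 2/3 + 1/1 + 1/2 + 1/2 + 1/3 + 1/3 + 2/2 + 3/4 + 1/2 + 2/3 + 2/4 + 2/3 + 3/3 + 2/2 + 1/3 + 1/3 + 2/2 + 0/1 + 0/2 + 1/3 + 2/2 + 1/1 + 2/2 + 1/3 + 0/3 + 1/2 = 65/4; mean = 65/4 ÷ 27 = 65/108 = 0.601851… → 0.602.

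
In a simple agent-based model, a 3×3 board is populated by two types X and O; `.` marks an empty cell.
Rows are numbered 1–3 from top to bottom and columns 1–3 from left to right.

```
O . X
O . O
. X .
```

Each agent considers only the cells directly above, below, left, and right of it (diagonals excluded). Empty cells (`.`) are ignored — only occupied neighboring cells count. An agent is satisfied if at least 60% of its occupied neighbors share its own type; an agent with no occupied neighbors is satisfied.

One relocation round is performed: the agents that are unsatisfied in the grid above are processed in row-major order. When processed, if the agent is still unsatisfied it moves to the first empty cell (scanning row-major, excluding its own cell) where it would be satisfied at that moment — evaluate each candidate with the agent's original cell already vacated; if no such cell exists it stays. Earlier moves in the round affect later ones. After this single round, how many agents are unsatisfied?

Initially unsatisfied (in order): (1,3), (2,3).
  (1,3): no empty cell satisfies it; stays.
  (2,3): no empty cell satisfies it; stays.
Resulting grid:
O . X
O . O
. X .
Unsatisfied now: (1,3), (2,3).

2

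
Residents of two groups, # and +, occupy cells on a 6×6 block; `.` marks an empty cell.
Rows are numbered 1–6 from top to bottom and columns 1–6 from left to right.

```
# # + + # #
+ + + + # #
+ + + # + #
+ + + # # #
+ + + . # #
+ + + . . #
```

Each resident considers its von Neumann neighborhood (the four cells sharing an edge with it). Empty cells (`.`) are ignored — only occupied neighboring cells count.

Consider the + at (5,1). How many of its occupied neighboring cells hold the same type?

Occupied neighbors of (5,1): (4,1)=+, (6,1)=+, (5,2)=+.
Same type (+): 3 of 3.

3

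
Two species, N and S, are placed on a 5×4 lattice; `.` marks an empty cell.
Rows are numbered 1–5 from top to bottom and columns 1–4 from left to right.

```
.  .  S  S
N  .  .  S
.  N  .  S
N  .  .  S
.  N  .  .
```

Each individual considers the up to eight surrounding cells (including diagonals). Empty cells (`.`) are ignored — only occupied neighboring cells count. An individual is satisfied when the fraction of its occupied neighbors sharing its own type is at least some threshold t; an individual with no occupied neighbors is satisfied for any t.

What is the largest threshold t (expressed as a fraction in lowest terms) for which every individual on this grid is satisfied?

1/1

Row 1: (1,3)S 2/2 · (1,4)S 2/2
Row 2: (2,1)N 1/1 · (2,4)S 3/3
Row 3: (3,2)N 2/2 · (3,4)S 2/2
Row 4: (4,1)N 2/2 · (4,4)S 1/1
Row 5: (5,2)N 1/1
The smallest same-type fraction is 2/2 at (1,3), which reduces to 1/1. Any threshold above that leaves this individual unsatisfied.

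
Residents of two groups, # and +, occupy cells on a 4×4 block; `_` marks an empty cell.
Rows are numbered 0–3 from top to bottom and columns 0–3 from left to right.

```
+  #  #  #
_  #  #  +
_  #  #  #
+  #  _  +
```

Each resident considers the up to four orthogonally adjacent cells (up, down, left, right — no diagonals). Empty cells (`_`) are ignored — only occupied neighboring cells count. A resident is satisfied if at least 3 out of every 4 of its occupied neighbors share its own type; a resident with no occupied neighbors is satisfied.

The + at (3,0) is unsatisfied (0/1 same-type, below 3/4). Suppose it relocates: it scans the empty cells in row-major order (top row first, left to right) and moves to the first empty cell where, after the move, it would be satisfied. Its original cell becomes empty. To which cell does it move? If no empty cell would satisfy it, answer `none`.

Vacating (3,0). Empty cells in order:
  (1,0): 1/2 same-type → still unsatisfied.
  (2,0): 0/1 same-type → still unsatisfied.
  (3,2): 1/3 same-type → still unsatisfied.

none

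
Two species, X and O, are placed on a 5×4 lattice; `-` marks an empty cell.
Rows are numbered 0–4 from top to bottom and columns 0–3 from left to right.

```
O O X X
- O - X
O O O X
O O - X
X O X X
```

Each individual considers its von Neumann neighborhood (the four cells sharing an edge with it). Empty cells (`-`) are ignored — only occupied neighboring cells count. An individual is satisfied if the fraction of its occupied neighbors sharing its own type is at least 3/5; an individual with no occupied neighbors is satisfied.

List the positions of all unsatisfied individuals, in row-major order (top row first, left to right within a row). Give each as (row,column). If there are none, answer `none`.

Row 0: (0,0)O 1/1 ok · (0,1)O 2/3 ok · (0,2)X 1/2 unhappy · (0,3)X 2/2 ok
Row 1: (1,1)O 2/2 ok · (1,3)X 2/2 ok
Row 2: (2,0)O 2/2 ok · (2,1)O 4/4 ok · (2,2)O 1/2 unhappy · (2,3)X 2/3 ok
Row 3: (3,0)O 2/3 ok · (3,1)O 3/3 ok · (3,3)X 2/2 ok
Row 4: (4,0)X 0/2 unhappy · (4,1)O 1/3 unhappy · (4,2)X 1/2 unhappy · (4,3)X 2/2 ok

(0,2), (2,2), (4,0), (4,1), (4,2)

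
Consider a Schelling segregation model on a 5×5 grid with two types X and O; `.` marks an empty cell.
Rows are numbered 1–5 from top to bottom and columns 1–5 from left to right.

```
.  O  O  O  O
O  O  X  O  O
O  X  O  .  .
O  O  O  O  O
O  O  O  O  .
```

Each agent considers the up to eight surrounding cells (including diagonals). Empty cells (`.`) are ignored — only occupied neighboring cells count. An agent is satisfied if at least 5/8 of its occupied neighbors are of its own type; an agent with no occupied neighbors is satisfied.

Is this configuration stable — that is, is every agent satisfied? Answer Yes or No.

No

Row 1: (1,2)O 3/4 satisfied · (1,3)O 4/5 satisfied · (1,4)O 4/5 satisfied · (1,5)O 3/3 satisfied
Row 2: (2,1)O 3/4 satisfied · (2,2)O 5/7 satisfied · (2,3)X 1/7 not · (2,4)O 5/6 satisfied · (2,5)O 3/3 satisfied
Row 3: (3,1)O 4/5 satisfied · (3,2)X 1/8 not · (3,3)O 5/7 satisfied
Row 4: (4,1)O 4/5 satisfied · (4,2)O 7/8 satisfied · (4,3)O 6/7 satisfied · (4,4)O 5/5 satisfied · (4,5)O 2/2 satisfied
Row 5: (5,1)O 3/3 satisfied · (5,2)O 5/5 satisfied · (5,3)O 5/5 satisfied · (5,4)O 4/4 satisfied
For instance (2,3) has only 1/7 same-type neighbors, below 5/8.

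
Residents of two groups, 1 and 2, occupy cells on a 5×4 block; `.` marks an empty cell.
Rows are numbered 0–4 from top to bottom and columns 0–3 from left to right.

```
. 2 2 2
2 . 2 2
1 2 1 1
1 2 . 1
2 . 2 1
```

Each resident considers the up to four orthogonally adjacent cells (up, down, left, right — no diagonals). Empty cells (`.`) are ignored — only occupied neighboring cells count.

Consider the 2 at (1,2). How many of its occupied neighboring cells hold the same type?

Occupied neighbors of (1,2): (0,2)=2, (2,2)=1, (1,3)=2.
Same type (2): 2 of 3.

2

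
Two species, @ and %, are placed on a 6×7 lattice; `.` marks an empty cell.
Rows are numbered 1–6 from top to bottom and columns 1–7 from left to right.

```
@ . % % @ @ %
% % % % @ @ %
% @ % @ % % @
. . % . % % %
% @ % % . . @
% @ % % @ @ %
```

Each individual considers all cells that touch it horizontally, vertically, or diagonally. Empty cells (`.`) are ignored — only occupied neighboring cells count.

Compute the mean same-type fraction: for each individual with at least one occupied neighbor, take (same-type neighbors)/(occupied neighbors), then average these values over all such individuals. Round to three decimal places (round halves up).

Row 1: (1,1)@ 0/2 · (1,3)% 4/4 · (1,4)% 3/5 · (1,5)@ 3/5 · (1,6)@ 3/5 · (1,7)% 1/3
Row 2: (2,1)% 2/4 · (2,2)% 5/7 · (2,3)% 5/7 · (2,4)% 5/8 · (2,5)@ 4/8 · (2,6)@ 4/8 · (2,7)% 2/5
Row 3: (3,1)% 2/3 · (3,2)@ 0/6 · (3,3)% 4/6 · (3,4)@ 1/7 · (3,5)% 4/7 · (3,6)% 5/8 · (3,7)@ 1/5
Row 4: (4,3)% 3/6 · (4,5)% 4/5 · (4,6)% 4/6 · (4,7)% 2/4
Row 5: (5,1)% 1/3 · (5,2)@ 1/6 · (5,3)% 4/6 · (5,4)% 5/6 · (5,7)@ 1/4
Row 6: (6,1)% 1/3 · (6,2)@ 1/5 · (6,3)% 3/5 · (6,4)% 3/4 · (6,5)@ 1/3 · (6,6)@ 2/3 · (6,7)% 0/2
Sum over 36 individuals: 0/2 + 4/4 + 3/5 + 3/5 + 3/5 + 1/3 + 2/4 + 5/7 + 5/7 + 5/8 + 4/8 + 4/8 + 2/5 + 2/3 + 0/6 + 4/6 + 1/7 + 4/7 + 5/8 + 1/5 + 3/6 + 4/5 + 4/6 + 2/4 + 1/3 + 1/6 + 4/6 + 5/6 + 1/4 + 1/3 + 1/5 + 3/5 + 3/4 + 1/3 + 2/3 + 0/2 = 1475/84; mean = 1475/84 ÷ 36 = 1475/3024 = 0.487764… → 0.488.

0.488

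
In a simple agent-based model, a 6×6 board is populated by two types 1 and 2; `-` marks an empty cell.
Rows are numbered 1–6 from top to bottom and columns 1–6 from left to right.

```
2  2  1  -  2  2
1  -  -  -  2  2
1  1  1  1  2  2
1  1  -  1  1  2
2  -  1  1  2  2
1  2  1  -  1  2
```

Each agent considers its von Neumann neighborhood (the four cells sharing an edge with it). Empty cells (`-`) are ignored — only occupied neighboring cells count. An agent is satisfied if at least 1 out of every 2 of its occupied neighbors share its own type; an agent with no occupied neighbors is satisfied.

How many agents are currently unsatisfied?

Row 1: (1,1)2 1/2 satisfied · (1,2)2 1/2 satisfied · (1,3)1 0/1 not · (1,5)2 2/2 satisfied · (1,6)2 2/2 satisfied
Row 2: (2,1)1 1/2 satisfied · (2,5)2 3/3 satisfied · (2,6)2 3/3 satisfied
Row 3: (3,1)1 3/3 satisfied · (3,2)1 3/3 satisfied · (3,3)1 2/2 satisfied · (3,4)1 2/3 satisfied · (3,5)2 2/4 satisfied · (3,6)2 3/3 satisfied
Row 4: (4,1)1 2/3 satisfied · (4,2)1 2/2 satisfied · (4,4)1 3/3 satisfied · (4,5)1 1/4 not · (4,6)2 2/3 satisfied
Row 5: (5,1)2 0/2 not · (5,3)1 2/2 satisfied · (5,4)1 2/3 satisfied · (5,5)2 1/4 not · (5,6)2 3/3 satisfied
Row 6: (6,1)1 0/2 not · (6,2)2 0/2 not · (6,3)1 1/2 satisfied · (6,5)1 0/2 not · (6,6)2 1/2 satisfied
Unsatisfied: (1,3), (4,5), (5,1), (5,5), (6,1), (6,2), (6,5) — 7 in total.

7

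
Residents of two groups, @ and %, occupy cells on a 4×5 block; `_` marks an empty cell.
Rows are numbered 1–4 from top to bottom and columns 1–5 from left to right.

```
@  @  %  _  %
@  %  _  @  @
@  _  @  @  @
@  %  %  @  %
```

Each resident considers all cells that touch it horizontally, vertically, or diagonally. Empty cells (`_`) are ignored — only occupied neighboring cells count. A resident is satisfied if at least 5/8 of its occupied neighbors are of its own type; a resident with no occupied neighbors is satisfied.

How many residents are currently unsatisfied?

11

(1,1)@ 2/3 ✓
(1,2)@ 2/4 ✗
(1,3)% 1/3 ✗
(1,5)% 0/2 ✗
(2,1)@ 3/4 ✓
(2,2)% 1/6 ✗
(2,4)@ 4/6 ✓
(2,5)@ 3/4 ✓
(3,1)@ 2/4 ✗
(3,3)@ 3/6 ✗
(3,4)@ 5/7 ✓
(3,5)@ 4/5 ✓
(4,1)@ 1/2 ✗
(4,2)% 1/4 ✗
(4,3)% 1/4 ✗
(4,4)@ 3/5 ✗
(4,5)% 0/3 ✗
Unsatisfied: (1,2), (1,3), (1,5), (2,2), (3,1), (3,3), (4,1), (4,2), (4,3), (4,4), (4,5) — 11 in total.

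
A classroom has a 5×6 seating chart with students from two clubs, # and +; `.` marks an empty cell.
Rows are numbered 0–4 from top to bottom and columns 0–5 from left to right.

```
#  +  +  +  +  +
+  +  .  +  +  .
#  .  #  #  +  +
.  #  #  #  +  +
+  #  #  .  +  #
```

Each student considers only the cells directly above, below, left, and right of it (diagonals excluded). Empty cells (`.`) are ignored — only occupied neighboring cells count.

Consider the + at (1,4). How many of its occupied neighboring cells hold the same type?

3

Occupied neighbors of (1,4): (0,4)=+, (2,4)=+, (1,3)=+.
Same type (+): 3 of 3.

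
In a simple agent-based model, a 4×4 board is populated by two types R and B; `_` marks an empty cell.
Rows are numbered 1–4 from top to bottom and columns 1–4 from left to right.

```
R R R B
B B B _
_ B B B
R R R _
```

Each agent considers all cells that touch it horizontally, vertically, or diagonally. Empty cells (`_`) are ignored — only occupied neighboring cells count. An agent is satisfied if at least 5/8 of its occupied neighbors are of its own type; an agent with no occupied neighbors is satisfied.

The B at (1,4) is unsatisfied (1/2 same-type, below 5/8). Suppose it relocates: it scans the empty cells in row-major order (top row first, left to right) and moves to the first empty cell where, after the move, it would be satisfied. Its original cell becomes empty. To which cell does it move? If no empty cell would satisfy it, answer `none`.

Vacating (1,4). Empty cells in order:
  (2,4): 3/4 same-type → satisfied — stop here.

(2,4)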